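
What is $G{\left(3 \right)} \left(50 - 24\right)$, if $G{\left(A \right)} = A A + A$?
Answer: $312$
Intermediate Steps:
$G{\left(A \right)} = A + A^{2}$ ($G{\left(A \right)} = A^{2} + A = A + A^{2}$)
$G{\left(3 \right)} \left(50 - 24\right) = 3 \left(1 + 3\right) \left(50 - 24\right) = 3 \cdot 4 \cdot 26 = 12 \cdot 26 = 312$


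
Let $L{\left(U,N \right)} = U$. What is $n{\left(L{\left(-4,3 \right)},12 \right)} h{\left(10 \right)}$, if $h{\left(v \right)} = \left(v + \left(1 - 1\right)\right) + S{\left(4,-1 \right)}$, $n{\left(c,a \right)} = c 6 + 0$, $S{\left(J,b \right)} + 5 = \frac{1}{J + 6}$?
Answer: $- \frac{612}{5} \approx -122.4$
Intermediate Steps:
$S{\left(J,b \right)} = -5 + \frac{1}{6 + J}$ ($S{\left(J,b \right)} = -5 + \frac{1}{J + 6} = -5 + \frac{1}{6 + J}$)
$n{\left(c,a \right)} = 6 c$ ($n{\left(c,a \right)} = 6 c + 0 = 6 c$)
$h{\left(v \right)} = - \frac{49}{10} + v$ ($h{\left(v \right)} = \left(v + \left(1 - 1\right)\right) + \frac{-29 - 20}{6 + 4} = \left(v + 0\right) + \frac{-29 - 20}{10} = v + \frac{1}{10} \left(-49\right) = v - \frac{49}{10} = - \frac{49}{10} + v$)
$n{\left(L{\left(-4,3 \right)},12 \right)} h{\left(10 \right)} = 6 \left(-4\right) \left(- \frac{49}{10} + 10\right) = \left(-24\right) \frac{51}{10} = - \frac{612}{5}$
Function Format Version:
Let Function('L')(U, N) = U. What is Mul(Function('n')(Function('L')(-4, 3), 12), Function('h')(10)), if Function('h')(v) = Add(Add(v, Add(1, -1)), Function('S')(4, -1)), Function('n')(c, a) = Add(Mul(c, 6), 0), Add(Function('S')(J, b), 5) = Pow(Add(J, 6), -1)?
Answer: Rational(-612, 5) ≈ -122.40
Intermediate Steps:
Function('S')(J, b) = Add(-5, Pow(Add(6, J), -1)) (Function('S')(J, b) = Add(-5, Pow(Add(J, 6), -1)) = Add(-5, Pow(Add(6, J), -1)))
Function('n')(c, a) = Mul(6, c) (Function('n')(c, a) = Add(Mul(6, c), 0) = Mul(6, c))
Function('h')(v) = Add(Rational(-49, 10), v) (Function('h')(v) = Add(Add(v, Add(1, -1)), Mul(Pow(Add(6, 4), -1), Add(-29, Mul(-5, 4)))) = Add(Add(v, 0), Mul(Pow(10, -1), Add(-29, -20))) = Add(v, Mul(Rational(1, 10), -49)) = Add(v, Rational(-49, 10)) = Add(Rational(-49, 10), v))
Mul(Function('n')(Function('L')(-4, 3), 12), Function('h')(10)) = Mul(Mul(6, -4), Add(Rational(-49, 10), 10)) = Mul(-24, Rational(51, 10)) = Rational(-612, 5)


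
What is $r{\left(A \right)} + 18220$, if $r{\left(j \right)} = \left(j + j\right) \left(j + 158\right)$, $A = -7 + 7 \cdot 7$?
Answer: $35020$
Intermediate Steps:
$A = 42$ ($A = -7 + 49 = 42$)
$r{\left(j \right)} = 2 j \left(158 + j\right)$
$r{\left(A \right)} + 18220 = 2 \cdot 42 \left(158 + 42\right) + 18220 = 2 \cdot 42 \cdot 200 + 18220 = 16800 + 18220 = 35020$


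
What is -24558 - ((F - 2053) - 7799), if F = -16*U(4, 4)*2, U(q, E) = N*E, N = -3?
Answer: -15090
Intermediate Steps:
U(q, E) = -3*E
F = 384 (F = -(-48)*4*2 = -16*(-12)*2 = 192*2 = 384)
-24558 - ((F - 2053) - 7799) = -24558 - ((384 - 2053) - 7799) = -24558 - (-1669 - 7799) = -24558 - 1*(-9468) = -24558 + 9468 = -15090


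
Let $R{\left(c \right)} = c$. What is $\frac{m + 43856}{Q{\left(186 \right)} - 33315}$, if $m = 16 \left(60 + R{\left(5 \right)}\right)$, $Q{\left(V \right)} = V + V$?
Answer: $- \frac{44896}{32943} \approx -1.3628$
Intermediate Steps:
$Q{\left(V \right)} = 2 V$
$m = 1040$ ($m = 16 \left(60 + 5\right) = 16 \cdot 65 = 1040$)
$\frac{m + 43856}{Q{\left(186 \right)} - 33315} = \frac{1040 + 43856}{2 \cdot 186 - 33315} = \frac{44896}{372 - 33315} = \frac{44896}{-32943} = 44896 \left(- \frac{1}{32943}\right) = - \frac{44896}{32943}$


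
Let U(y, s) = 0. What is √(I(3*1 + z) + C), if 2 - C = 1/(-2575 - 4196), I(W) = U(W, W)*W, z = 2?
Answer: √91699653/6771 ≈ 1.4143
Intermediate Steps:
I(W) = 0 (I(W) = 0*W = 0)
C = 13543/6771 (C = 2 - 1/(-2575 - 4196) = 2 - 1/(-6771) = 2 - 1*(-1/6771) = 2 + 1/6771 = 13543/6771 ≈ 2.0001)
√(I(3*1 + z) + C) = √(0 + 13543/6771) = √(13543/6771) = √91699653/6771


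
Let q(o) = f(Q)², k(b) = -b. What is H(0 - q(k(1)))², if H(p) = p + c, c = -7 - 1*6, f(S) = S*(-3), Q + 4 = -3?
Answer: 206116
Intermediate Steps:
Q = -7 (Q = -4 - 3 = -7)
f(S) = -3*S
c = -13 (c = -7 - 6 = -13)
q(o) = 441 (q(o) = (-3*(-7))² = 21² = 441)
H(p) = -13 + p (H(p) = p - 13 = -13 + p)
H(0 - q(k(1)))² = (-13 + (0 - 1*441))² = (-13 + (0 - 441))² = (-13 - 441)² = (-454)² = 206116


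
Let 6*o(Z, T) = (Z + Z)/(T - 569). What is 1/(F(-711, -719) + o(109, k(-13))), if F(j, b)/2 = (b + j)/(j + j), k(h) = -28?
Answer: 141489/275959 ≈ 0.51272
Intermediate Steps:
o(Z, T) = Z/(3*(-569 + T)) (o(Z, T) = ((Z + Z)/(T - 569))/6 = ((2*Z)/(-569 + T))/6 = (2*Z/(-569 + T))/6 = Z/(3*(-569 + T)))
F(j, b) = (b + j)/j (F(j, b) = 2*((b + j)/(j + j)) = 2*((b + j)/((2*j))) = 2*((b + j)*(1/(2*j))) = 2*((b + j)/(2*j)) = (b + j)/j)
1/(F(-711, -719) + o(109, k(-13))) = 1/((-719 - 711)/(-711) + (⅓)*109/(-569 - 28)) = 1/(-1/711*(-1430) + (⅓)*109/(-597)) = 1/(1430/711 + (⅓)*109*(-1/597)) = 1/(1430/711 - 109/1791) = 1/(275959/141489) = 141489/275959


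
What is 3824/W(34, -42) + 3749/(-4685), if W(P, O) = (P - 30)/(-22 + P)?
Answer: 53742571/4685 ≈ 11471.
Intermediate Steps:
W(P, O) = (-30 + P)/(-22 + P)
3824/W(34, -42) + 3749/(-4685) = 3824/(((-30 + 34)/(-22 + 34))) + 3749/(-4685) = 3824/((4/12)) + 3749*(-1/4685) = 3824/(((1/12)*4)) - 3749/4685 = 3824/(1/3) - 3749/4685 = 3824*3 - 3749/4685 = 11472 - 3749/4685 = 53742571/4685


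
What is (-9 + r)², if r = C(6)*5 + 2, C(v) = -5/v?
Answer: 4489/36 ≈ 124.69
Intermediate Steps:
r = -13/6 (r = -5/6*5 + 2 = -5*⅙*5 + 2 = -⅚*5 + 2 = -25/6 + 2 = -13/6 ≈ -2.1667)
(-9 + r)² = (-9 - 13/6)² = (-67/6)² = 4489/36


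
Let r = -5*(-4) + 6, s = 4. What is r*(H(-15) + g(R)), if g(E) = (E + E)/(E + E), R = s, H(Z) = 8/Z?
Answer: 182/15 ≈ 12.133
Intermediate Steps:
R = 4
r = 26 (r = 20 + 6 = 26)
g(E) = 1 (g(E) = (2*E)/((2*E)) = (2*E)*(1/(2*E)) = 1)
r*(H(-15) + g(R)) = 26*(8/(-15) + 1) = 26*(8*(-1/15) + 1) = 26*(-8/15 + 1) = 26*(7/15) = 182/15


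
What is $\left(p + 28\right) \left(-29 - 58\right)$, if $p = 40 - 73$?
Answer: $435$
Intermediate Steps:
$p = -33$ ($p = 40 - 73 = -33$)
$\left(p + 28\right) \left(-29 - 58\right) = \left(-33 + 28\right) \left(-29 - 58\right) = \left(-5\right) \left(-87\right) = 435$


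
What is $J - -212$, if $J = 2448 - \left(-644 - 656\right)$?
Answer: $3960$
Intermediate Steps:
$J = 3748$ ($J = 2448 - \left(-644 - 656\right) = 2448 - -1300 = 2448 + 1300 = 3748$)
$J - -212 = 3748 - -212 = 3748 + 212 = 3960$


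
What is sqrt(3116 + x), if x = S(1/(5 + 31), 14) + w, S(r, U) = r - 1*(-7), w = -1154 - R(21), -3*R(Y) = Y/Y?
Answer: sqrt(70897)/6 ≈ 44.378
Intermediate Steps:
R(Y) = -1/3 (R(Y) = -Y/(3*Y) = -1/3*1 = -1/3)
w = -3461/3 (w = -1154 - 1*(-1/3) = -1154 + 1/3 = -3461/3 ≈ -1153.7)
S(r, U) = 7 + r (S(r, U) = r + 7 = 7 + r)
x = -41279/36 (x = (7 + 1/(5 + 31)) - 3461/3 = (7 + 1/36) - 3461/3 = 253/36 - 3461/3 = -41279/36 ≈ -1146.6)
sqrt(3116 + x) = sqrt(3116 - 41279/36) = sqrt(70897/36) = sqrt(70897)/6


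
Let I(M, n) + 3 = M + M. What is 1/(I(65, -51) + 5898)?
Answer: 1/6025 ≈ 0.00016598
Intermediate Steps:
I(M, n) = -3 + 2*M (I(M, n) = -3 + (M + M) = -3 + 2*M)
1/(I(65, -51) + 5898) = 1/((-3 + 2*65) + 5898) = 1/((-3 + 130) + 5898) = 1/(127 + 5898) = 1/6025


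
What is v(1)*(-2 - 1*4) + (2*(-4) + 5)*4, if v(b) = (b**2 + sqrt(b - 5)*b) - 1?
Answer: -12 - 12*I ≈ -12.0 - 12.0*I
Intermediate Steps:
v(b) = -1 + b**2 + b*sqrt(-5 + b) (v(b) = (b**2 + sqrt(-5 + b)*b) - 1 = (b**2 + b*sqrt(-5 + b)) - 1 = -1 + b**2 + b*sqrt(-5 + b))
v(1)*(-2 - 1*4) + (2*(-4) + 5)*4 = (-1 + 1**2 + 1*sqrt(-5 + 1))*(-2 - 1*4) + (2*(-4) + 5)*4 = (-1 + 1 + 1*sqrt(-4))*(-2 - 4) + (-8 + 5)*4 = (-1 + 1 + 1*(2*I))*(-6) - 3*4 = (-1 + 1 + 2*I)*(-6) - 12 = (2*I)*(-6) - 12 = -12*I - 12 = -12 - 12*I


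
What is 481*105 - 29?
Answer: 50476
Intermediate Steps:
481*105 - 29 = 50505 - 29 = 50476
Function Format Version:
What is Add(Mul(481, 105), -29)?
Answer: 50476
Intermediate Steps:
Add(Mul(481, 105), -29) = Add(50505, -29) = 50476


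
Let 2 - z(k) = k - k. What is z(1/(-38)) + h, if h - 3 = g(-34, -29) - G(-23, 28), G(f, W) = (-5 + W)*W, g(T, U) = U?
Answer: -668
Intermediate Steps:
z(k) = 2 (z(k) = 2 - (k - k) = 2 - 1*0 = 2 + 0 = 2)
G(f, W) = W*(-5 + W)
h = -670 (h = 3 + (-29 - 28*(-5 + 28)) = 3 + (-29 - 28*23) = 3 + (-29 - 1*644) = 3 + (-29 - 644) = 3 - 673 = -670)
z(1/(-38)) + h = 2 - 670 = -668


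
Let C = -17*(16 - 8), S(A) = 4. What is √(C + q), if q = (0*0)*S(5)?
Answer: 2*I*√34 ≈ 11.662*I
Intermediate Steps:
q = 0 (q = (0*0)*4 = 0*4 = 0)
C = -136 (C = -17*8 = -136)
√(C + q) = √(-136 + 0) = √(-136) = 2*I*√34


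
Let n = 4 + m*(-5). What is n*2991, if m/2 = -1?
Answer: 41874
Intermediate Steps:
m = -2 (m = 2*(-1) = -2)
n = 14 (n = 4 - 2*(-5) = 4 + 10 = 14)
n*2991 = 14*2991 = 41874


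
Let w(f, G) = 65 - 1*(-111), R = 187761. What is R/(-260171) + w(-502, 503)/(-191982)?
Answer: -18046261199/24974074461 ≈ -0.72260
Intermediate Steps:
w(f, G) = 176 (w(f, G) = 65 + 111 = 176)
R/(-260171) + w(-502, 503)/(-191982) = 187761/(-260171) + 176/(-191982) = 187761*(-1/260171) + 176*(-1/191982) = -187761/260171 - 88/95991 = -18046261199/24974074461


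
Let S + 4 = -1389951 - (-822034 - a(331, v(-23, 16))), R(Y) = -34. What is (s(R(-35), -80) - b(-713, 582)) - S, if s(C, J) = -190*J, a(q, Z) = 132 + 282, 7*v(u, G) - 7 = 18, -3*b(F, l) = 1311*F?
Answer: 271126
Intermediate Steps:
b(F, l) = -437*F
v(u, G) = 25/7 (v(u, G) = 1 + (⅐)*18 = 1 + 18/7 = 25/7)
a(q, Z) = 414
S = -567507 (S = -4 + (-1389951 - (-822034 - 1*414)) = -4 + (-1389951 - (-822034 - 414)) = -4 + (-1389951 - 1*(-822448)) = -4 + (-1389951 + 822448) = -4 - 567503 = -567507)
(s(R(-35), -80) - b(-713, 582)) - S = (-190*(-80) - (-437)*(-713)) - 1*(-567507) = (15200 - 1*311581) + 567507 = (15200 - 311581) + 567507 = -296381 + 567507 = 271126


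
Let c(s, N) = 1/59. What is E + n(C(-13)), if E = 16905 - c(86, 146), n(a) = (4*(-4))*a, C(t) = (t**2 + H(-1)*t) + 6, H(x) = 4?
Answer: 881282/59 ≈ 14937.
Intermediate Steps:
c(s, N) = 1/59
C(t) = 6 + t**2 + 4*t (C(t) = (t**2 + 4*t) + 6 = 6 + t**2 + 4*t)
n(a) = -16*a
E = 997394/59 (E = 16905 - 1*1/59 = 16905 - 1/59 = 997394/59 ≈ 16905.)
E + n(C(-13)) = 997394/59 - 16*(6 + (-13)**2 + 4*(-13)) = 997394/59 - 16*(6 + 169 - 52) = 997394/59 - 16*123 = 997394/59 - 1968 = 881282/59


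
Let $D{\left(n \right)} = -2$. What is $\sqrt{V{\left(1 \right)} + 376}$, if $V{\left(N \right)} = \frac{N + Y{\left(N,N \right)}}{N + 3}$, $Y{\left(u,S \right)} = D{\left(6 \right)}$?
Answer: $\frac{3 \sqrt{167}}{2} \approx 19.384$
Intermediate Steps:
$Y{\left(u,S \right)} = -2$
$V{\left(N \right)} = \frac{-2 + N}{3 + N}$ ($V{\left(N \right)} = \frac{N - 2}{N + 3} = \frac{-2 + N}{3 + N}$)
$\sqrt{V{\left(1 \right)} + 376} = \sqrt{\frac{-2 + 1}{3 + 1} + 376} = \sqrt{\frac{1}{4} \left(-1\right) + 376} = \sqrt{- \frac{1}{4} + 376} = \sqrt{\frac{1503}{4}} = \frac{3 \sqrt{167}}{2}$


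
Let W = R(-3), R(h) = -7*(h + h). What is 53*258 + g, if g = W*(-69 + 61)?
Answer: 13338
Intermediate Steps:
R(h) = -14*h
W = 42 (W = -14*(-3) = 42)
g = -336 (g = 42*(-69 + 61) = 42*(-8) = -336)
53*258 + g = 53*258 - 336 = 13674 - 336 = 13338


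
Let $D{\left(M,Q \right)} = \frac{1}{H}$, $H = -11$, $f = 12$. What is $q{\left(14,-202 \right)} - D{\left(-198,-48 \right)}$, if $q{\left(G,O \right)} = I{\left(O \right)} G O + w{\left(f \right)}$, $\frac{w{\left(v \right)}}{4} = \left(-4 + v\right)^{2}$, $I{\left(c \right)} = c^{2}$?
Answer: $- \frac{1269328015}{11} \approx -1.1539 \cdot 10^{8}$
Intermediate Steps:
$w{\left(v \right)} = 4 \left(-4 + v\right)^{2}$
$q{\left(G,O \right)} = 256 + G O^{3}$ ($q{\left(G,O \right)} = O^{2} G O + 4 \left(-4 + 12\right)^{2} = G O^{2} O + 4 \cdot 8^{2} = G O^{3} + 4 \cdot 64 = G O^{3} + 256 = 256 + G O^{3}$)
$D{\left(M,Q \right)} = - \frac{1}{11}$ ($D{\left(M,Q \right)} = \frac{1}{-11} = - \frac{1}{11}$)
$q{\left(14,-202 \right)} - D{\left(-198,-48 \right)} = \left(256 + 14 \left(-202\right)^{3}\right) - - \frac{1}{11} = \left(256 + 14 \left(-8242408\right)\right) + \frac{1}{11} = \left(256 - 115393712\right) + \frac{1}{11} = -115393456 + \frac{1}{11} = - \frac{1269328015}{11}$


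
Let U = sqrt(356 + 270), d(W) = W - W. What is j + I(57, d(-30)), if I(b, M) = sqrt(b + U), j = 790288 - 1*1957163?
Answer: -1166875 + sqrt(57 + sqrt(626)) ≈ -1.1669e+6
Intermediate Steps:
d(W) = 0
j = -1166875 (j = 790288 - 1957163 = -1166875)
U = sqrt(626) ≈ 25.020
I(b, M) = sqrt(b + sqrt(626))
j + I(57, d(-30)) = -1166875 + sqrt(57 + sqrt(626))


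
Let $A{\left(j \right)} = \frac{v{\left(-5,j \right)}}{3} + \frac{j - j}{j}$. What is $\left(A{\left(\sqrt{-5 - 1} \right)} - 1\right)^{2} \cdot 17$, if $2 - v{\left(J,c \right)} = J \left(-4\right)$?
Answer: $833$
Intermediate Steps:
$v{\left(J,c \right)} = 2 + 4 J$ ($v{\left(J,c \right)} = 2 - J \left(-4\right) = 2 - - 4 J = 2 + 4 J$)
$A{\left(j \right)} = -6$ ($A{\left(j \right)} = \frac{2 + 4 \left(-5\right)}{3} + \frac{j - j}{j} = \left(2 - 20\right) \frac{1}{3} + \frac{0}{j} = \left(-18\right) \frac{1}{3} + 0 = -6 + 0 = -6$)
$\left(A{\left(\sqrt{-5 - 1} \right)} - 1\right)^{2} \cdot 17 = \left(-6 - 1\right)^{2} \cdot 17 = \left(-7\right)^{2} \cdot 17 = 49 \cdot 17 = 833$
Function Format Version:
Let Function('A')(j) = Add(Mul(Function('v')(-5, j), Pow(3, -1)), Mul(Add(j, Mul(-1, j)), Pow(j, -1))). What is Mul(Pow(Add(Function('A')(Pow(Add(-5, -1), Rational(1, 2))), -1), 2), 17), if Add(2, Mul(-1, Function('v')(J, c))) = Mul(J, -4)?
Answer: 833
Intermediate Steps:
Function('v')(J, c) = Add(2, Mul(4, J)) (Function('v')(J, c) = Add(2, Mul(-1, Mul(J, -4))) = Add(2, Mul(-1, Mul(-4, J))) = Add(2, Mul(4, J)))
Function('A')(j) = -6 (Function('A')(j) = Add(Mul(Add(2, Mul(4, -5)), Pow(3, -1)), Mul(Add(j, Mul(-1, j)), Pow(j, -1))) = Add(Mul(Add(2, -20), Rational(1, 3)), Mul(0, Pow(j, -1))) = Add(Mul(-18, Rational(1, 3)), 0) = Add(-6, 0) = -6)
Mul(Pow(Add(Function('A')(Pow(Add(-5, -1), Rational(1, 2))), -1), 2), 17) = Mul(Pow(Add(-6, -1), 2), 17) = Mul(Pow(-7, 2), 17) = Mul(49, 17) = 833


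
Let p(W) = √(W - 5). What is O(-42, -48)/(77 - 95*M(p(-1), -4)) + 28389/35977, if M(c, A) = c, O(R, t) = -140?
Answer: (-2850827*I + 2696955*√6)/(35977*(77*I + 95*√6)) ≈ 0.60966 - 0.54226*I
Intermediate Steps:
p(W) = √(-5 + W)
O(-42, -48)/(77 - 95*M(p(-1), -4)) + 28389/35977 = -140/(77 - 95*√(-5 - 1)) + 28389/35977 = -140/(77 - 95*I*√6) + 28389*(1/35977) = -140/(77 - 95*I*√6) + 28389/35977 = 28389/35977 - 140/(77 - 95*I*√6)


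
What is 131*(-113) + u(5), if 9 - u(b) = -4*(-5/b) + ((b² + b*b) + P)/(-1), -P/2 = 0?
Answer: -14748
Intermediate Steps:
P = 0 (P = -2*0 = 0)
u(b) = 9 - 20/b + 2*b² (u(b) = 9 - (-4*(-5/b) + ((b² + b*b) + 0)/(-1)) = 9 - (-4*(-5/b) + ((b² + b²) + 0)*(-1)) = 9 - (-4*(-5/b) + (2*b² + 0)*(-1)) = 9 - (-(-20)/b + (2*b²)*(-1)) = 9 - (20/b - 2*b²) = 9 - (-2*b² + 20/b) = 9 + (-20/b + 2*b²) = 9 - 20/b + 2*b²)
131*(-113) + u(5) = 131*(-113) + (9 - 20/5 + 2*5²) = -14803 + (9 - 20*⅕ + 2*25) = -14803 + (9 - 4 + 50) = -14803 + 55 = -14748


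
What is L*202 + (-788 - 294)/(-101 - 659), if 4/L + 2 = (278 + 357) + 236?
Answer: 777169/330220 ≈ 2.3535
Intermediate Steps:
L = 4/869 (L = 4/(-2 + ((278 + 357) + 236)) = 4/(-2 + (635 + 236)) = 4/(-2 + 871) = 4/869 ≈ 0.0046030)
L*202 + (-788 - 294)/(-101 - 659) = (4/869)*202 + (-788 - 294)/(-101 - 659) = 808/869 - 1082/(-760) = 808/869 - 1082*(-1/760) = 808/869 + 541/380 = 777169/330220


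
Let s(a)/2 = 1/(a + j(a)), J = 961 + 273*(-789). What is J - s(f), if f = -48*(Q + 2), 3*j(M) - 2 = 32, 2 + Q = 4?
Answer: -58112153/271 ≈ -2.1444e+5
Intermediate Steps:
Q = 2 (Q = -2 + 4 = 2)
j(M) = 34/3 (j(M) = 2/3 + (1/3)*32 = 2/3 + 32/3 = 34/3)
f = -192 (f = -48*(2 + 2) = -48*4 = -192)
J = -214436 (J = 961 - 215397 = -214436)
s(a) = 2/(34/3 + a) (s(a) = 2/(a + 34/3) = 2/(34/3 + a))
J - s(f) = -214436 - 6/(34 + 3*(-192)) = -214436 - 6/(34 - 576) = -214436 - 6/(-542) = -214436 - 6*(-1)/542 = -214436 - 1*(-3/271) = -214436 + 3/271 = -58112153/271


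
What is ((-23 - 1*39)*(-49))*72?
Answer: 218736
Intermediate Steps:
((-23 - 1*39)*(-49))*72 = ((-23 - 39)*(-49))*72 = -62*(-49)*72 = 3038*72 = 218736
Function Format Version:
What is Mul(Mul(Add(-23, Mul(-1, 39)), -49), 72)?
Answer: 218736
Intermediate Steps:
Mul(Mul(Add(-23, Mul(-1, 39)), -49), 72) = Mul(Mul(Add(-23, -39), -49), 72) = Mul(Mul(-62, -49), 72) = Mul(3038, 72) = 218736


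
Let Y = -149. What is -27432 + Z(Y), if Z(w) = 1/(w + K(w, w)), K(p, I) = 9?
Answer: -3840481/140 ≈ -27432.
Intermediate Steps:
Z(w) = 1/(9 + w) (Z(w) = 1/(w + 9) = 1/(9 + w))
-27432 + Z(Y) = -27432 + 1/(9 - 149) = -27432 + 1/(-140) = -27432 - 1/140 = -3840481/140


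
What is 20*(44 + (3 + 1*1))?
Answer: 960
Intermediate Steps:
20*(44 + (3 + 1*1)) = 20*(44 + (3 + 1)) = 20*(44 + 4) = 20*48 = 960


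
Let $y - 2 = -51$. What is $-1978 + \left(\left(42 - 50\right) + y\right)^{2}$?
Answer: $1271$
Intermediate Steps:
$y = -49$ ($y = 2 - 51 = -49$)
$-1978 + \left(\left(42 - 50\right) + y\right)^{2} = -1978 + \left(\left(42 - 50\right) - 49\right)^{2} = -1978 + \left(-8 - 49\right)^{2} = -1978 + \left(-57\right)^{2} = -1978 + 3249 = 1271$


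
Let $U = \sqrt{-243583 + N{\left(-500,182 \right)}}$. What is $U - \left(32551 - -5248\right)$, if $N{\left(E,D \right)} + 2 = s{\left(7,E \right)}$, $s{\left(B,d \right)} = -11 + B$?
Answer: $-37799 + i \sqrt{243589} \approx -37799.0 + 493.55 i$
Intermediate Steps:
$N{\left(E,D \right)} = -6$ ($N{\left(E,D \right)} = -2 + \left(-11 + 7\right) = -2 - 4 = -6$)
$U = i \sqrt{243589}$ ($U = \sqrt{-243583 - 6} = \sqrt{-243589} = i \sqrt{243589} \approx 493.55 i$)
$U - \left(32551 - -5248\right) = i \sqrt{243589} - \left(32551 - -5248\right) = i \sqrt{243589} - \left(32551 + 5248\right) = i \sqrt{243589} - 37799 = -37799 + i \sqrt{243589}$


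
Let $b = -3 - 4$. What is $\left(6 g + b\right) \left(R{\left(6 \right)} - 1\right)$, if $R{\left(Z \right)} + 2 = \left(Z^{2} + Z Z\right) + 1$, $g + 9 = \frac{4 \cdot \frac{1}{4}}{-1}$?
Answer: $-4690$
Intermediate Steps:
$b = -7$
$g = -10$ ($g = -9 + \frac{4 \cdot \frac{1}{4}}{-1} = -9 + 4 \cdot \frac{1}{4} \left(-1\right) = -9 + 1 \left(-1\right) = -9 - 1 = -10$)
$R{\left(Z \right)} = -1 + 2 Z^{2}$ ($R{\left(Z \right)} = -2 + \left(\left(Z^{2} + Z Z\right) + 1\right) = -2 + \left(\left(Z^{2} + Z^{2}\right) + 1\right) = -2 + \left(2 Z^{2} + 1\right) = -2 + \left(1 + 2 Z^{2}\right) = -1 + 2 Z^{2}$)
$\left(6 g + b\right) \left(R{\left(6 \right)} - 1\right) = \left(6 \left(-10\right) - 7\right) \left(\left(-1 + 2 \cdot 6^{2}\right) - 1\right) = \left(-60 - 7\right) \left(\left(-1 + 2 \cdot 36\right) - 1\right) = - 67 \left(\left(-1 + 72\right) - 1\right) = - 67 \left(71 - 1\right) = \left(-67\right) 70 = -4690$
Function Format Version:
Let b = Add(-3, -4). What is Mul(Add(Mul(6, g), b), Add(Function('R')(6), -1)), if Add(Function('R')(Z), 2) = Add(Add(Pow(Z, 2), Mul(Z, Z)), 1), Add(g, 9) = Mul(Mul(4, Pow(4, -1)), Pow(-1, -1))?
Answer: -4690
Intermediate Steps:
b = -7
g = -10 (g = Add(-9, Mul(Mul(4, Pow(4, -1)), Pow(-1, -1))) = Add(-9, Mul(Mul(4, Rational(1, 4)), -1)) = Add(-9, Mul(1, -1)) = Add(-9, -1) = -10)
Function('R')(Z) = Add(-1, Mul(2, Pow(Z, 2))) (Function('R')(Z) = Add(-2, Add(Add(Pow(Z, 2), Mul(Z, Z)), 1)) = Add(-2, Add(Add(Pow(Z, 2), Pow(Z, 2)), 1)) = Add(-2, Add(Mul(2, Pow(Z, 2)), 1)) = Add(-2, Add(1, Mul(2, Pow(Z, 2)))) = Add(-1, Mul(2, Pow(Z, 2))))
Mul(Add(Mul(6, g), b), Add(Function('R')(6), -1)) = Mul(Add(Mul(6, -10), -7), Add(Add(-1, Mul(2, Pow(6, 2))), -1)) = Mul(Add(-60, -7), Add(Add(-1, Mul(2, 36)), -1)) = Mul(-67, Add(Add(-1, 72), -1)) = Mul(-67, Add(71, -1)) = Mul(-67, 70) = -4690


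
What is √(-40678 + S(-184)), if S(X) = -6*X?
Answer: I*√39574 ≈ 198.93*I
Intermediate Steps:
√(-40678 + S(-184)) = √(-40678 - 6*(-184)) = √(-40678 + 1104) = √(-39574) = I*√39574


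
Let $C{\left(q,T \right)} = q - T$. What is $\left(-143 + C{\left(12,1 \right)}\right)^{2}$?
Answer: $17424$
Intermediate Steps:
$\left(-143 + C{\left(12,1 \right)}\right)^{2} = \left(-143 + \left(12 - 1\right)\right)^{2} = \left(-143 + 11\right)^{2} = \left(-132\right)^{2} = 17424$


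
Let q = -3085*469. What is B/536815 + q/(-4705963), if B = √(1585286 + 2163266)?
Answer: 1446865/4705963 + 2*√937138/536815 ≈ 0.31106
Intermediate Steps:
q = -1446865 (q = -1*1446865 = -1446865)
B = 2*√937138 (B = √3748552 = 2*√937138 ≈ 1936.1)
B/536815 + q/(-4705963) = (2*√937138)/536815 - 1446865/(-4705963) = (2*√937138)*(1/536815) - 1446865*(-1/4705963) = 2*√937138/536815 + 1446865/4705963 = 1446865/4705963 + 2*√937138/536815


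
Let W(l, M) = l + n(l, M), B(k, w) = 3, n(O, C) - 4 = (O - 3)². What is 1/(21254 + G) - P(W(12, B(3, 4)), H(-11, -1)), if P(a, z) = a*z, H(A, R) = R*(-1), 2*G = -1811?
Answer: -3947607/40697 ≈ -97.000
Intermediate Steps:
G = -1811/2 (G = (½)*(-1811) = -1811/2 ≈ -905.50)
n(O, C) = 4 + (-3 + O)² (n(O, C) = 4 + (O - 3)² = 4 + (-3 + O)²)
H(A, R) = -R
W(l, M) = 4 + l + (-3 + l)² (W(l, M) = l + (4 + (-3 + l)²) = 4 + l + (-3 + l)²)
1/(21254 + G) - P(W(12, B(3, 4)), H(-11, -1)) = 1/(21254 - 1811/2) - (4 + 12 + (-3 + 12)²)*(-1*(-1)) = 1/(40697/2) - (4 + 12 + 9²) = 2/40697 - (4 + 12 + 81) = 2/40697 - 97 = -3947607/40697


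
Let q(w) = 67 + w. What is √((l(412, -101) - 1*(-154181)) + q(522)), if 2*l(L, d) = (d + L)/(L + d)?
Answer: √619082/2 ≈ 393.41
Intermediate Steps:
l(L, d) = ½ (l(L, d) = ((d + L)/(L + d))/2 = ((L + d)/(L + d))/2 = (½)*1 = ½)
√((l(412, -101) - 1*(-154181)) + q(522)) = √((½ - 1*(-154181)) + (67 + 522)) = √((½ + 154181) + 589) = √(308363/2 + 589) = √(309541/2) = √619082/2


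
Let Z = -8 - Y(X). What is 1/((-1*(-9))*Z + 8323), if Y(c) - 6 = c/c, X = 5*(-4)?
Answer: 1/8188 ≈ 0.00012213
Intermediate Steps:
X = -20
Y(c) = 7 (Y(c) = 6 + c/c = 6 + 1 = 7)
Z = -15 (Z = -8 - 1*7 = -8 - 7 = -15)
1/((-1*(-9))*Z + 8323) = 1/(-1*(-9)*(-15) + 8323) = 1/(9*(-15) + 8323) = 1/(-135 + 8323) = 1/8188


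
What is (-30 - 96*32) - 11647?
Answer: -14749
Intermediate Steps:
(-30 - 96*32) - 11647 = (-30 - 3072) - 11647 = -3102 - 11647 = -14749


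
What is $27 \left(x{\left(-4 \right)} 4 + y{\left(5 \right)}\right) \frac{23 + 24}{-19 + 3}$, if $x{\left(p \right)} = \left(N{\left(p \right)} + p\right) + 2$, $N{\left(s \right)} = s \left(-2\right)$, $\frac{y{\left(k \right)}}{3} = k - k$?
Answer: $- \frac{3807}{2} \approx -1903.5$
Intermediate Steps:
$y{\left(k \right)} = 0$ ($y{\left(k \right)} = 3 \left(k - k\right) = 3 \cdot 0 = 0$)
$N{\left(s \right)} = - 2 s$
$x{\left(p \right)} = 2 - p$ ($x{\left(p \right)} = \left(- 2 p + p\right) + 2 = - p + 2 = 2 - p$)
$27 \left(x{\left(-4 \right)} 4 + y{\left(5 \right)}\right) \frac{23 + 24}{-19 + 3} = 27 \left(\left(2 - -4\right) 4 + 0\right) \frac{23 + 24}{-19 + 3} = 27 \left(\left(2 + 4\right) 4 + 0\right) \frac{47}{-16} = 27 \left(6 \cdot 4 + 0\right) 47 \left(- \frac{1}{16}\right) = 27 \left(24 + 0\right) \left(- \frac{47}{16}\right) = 27 \cdot 24 \left(- \frac{47}{16}\right) = 648 \left(- \frac{47}{16}\right) = - \frac{3807}{2}$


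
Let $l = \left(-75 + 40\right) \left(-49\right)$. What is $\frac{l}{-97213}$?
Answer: $- \frac{1715}{97213} \approx -0.017642$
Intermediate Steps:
$l = 1715$ ($l = \left(-35\right) \left(-49\right) = 1715$)
$\frac{l}{-97213} = \frac{1715}{-97213} = 1715 \left(- \frac{1}{97213}\right) = - \frac{1715}{97213}$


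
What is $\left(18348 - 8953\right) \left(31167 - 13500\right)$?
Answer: $165981465$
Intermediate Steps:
$\left(18348 - 8953\right) \left(31167 - 13500\right) = 9395 \cdot 17667 = 165981465$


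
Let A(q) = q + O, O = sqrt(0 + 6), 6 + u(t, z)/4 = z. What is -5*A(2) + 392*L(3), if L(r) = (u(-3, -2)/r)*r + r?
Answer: -11378 - 5*sqrt(6) ≈ -11390.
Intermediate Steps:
u(t, z) = -24 + 4*z
O = sqrt(6) ≈ 2.4495
A(q) = q + sqrt(6)
L(r) = -32 + r (L(r) = ((-24 + 4*(-2))/r)*r + r = ((-24 - 8)/r)*r + r = (-32/r)*r + r = -32 + r)
-5*A(2) + 392*L(3) = -5*(2 + sqrt(6)) + 392*(-32 + 3) = (-10 - 5*sqrt(6)) + 392*(-29) = (-10 - 5*sqrt(6)) - 11368 = -11378 - 5*sqrt(6)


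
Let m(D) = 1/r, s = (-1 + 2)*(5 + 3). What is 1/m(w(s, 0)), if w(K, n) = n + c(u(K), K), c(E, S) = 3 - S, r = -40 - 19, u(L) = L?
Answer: -59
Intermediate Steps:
r = -59
s = 8 (s = 1*8 = 8)
w(K, n) = 3 + n - K (w(K, n) = n + (3 - K) = 3 + n - K)
m(D) = -1/59 (m(D) = 1/(-59) = -1/59)
1/m(w(s, 0)) = 1/(-1/59) = -59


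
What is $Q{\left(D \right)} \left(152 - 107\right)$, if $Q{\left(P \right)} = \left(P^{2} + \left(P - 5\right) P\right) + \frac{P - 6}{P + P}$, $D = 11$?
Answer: $\frac{185355}{22} \approx 8425.2$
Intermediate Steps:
$Q{\left(P \right)} = P^{2} + P \left(-5 + P\right) + \frac{-6 + P}{2 P}$ ($Q{\left(P \right)} = \left(P^{2} + \left(P - 5\right) P\right) + \frac{-6 + P}{2 P} = \left(P^{2} + \left(-5 + P\right) P\right) + \left(-6 + P\right) \frac{1}{2 P} = \left(P^{2} + P \left(-5 + P\right)\right) + \frac{-6 + P}{2 P} = P^{2} + P \left(-5 + P\right) + \frac{-6 + P}{2 P}$)
$Q{\left(D \right)} \left(152 - 107\right) = \left(\frac{1}{2} - 55 - \frac{3}{11} + 2 \cdot 11^{2}\right) \left(152 - 107\right) = \left(\frac{1}{2} - 55 - \frac{3}{11} + 2 \cdot 121\right) 45 = \left(\frac{1}{2} - 55 - \frac{3}{11} + 242\right) 45 = \frac{4119}{22} \cdot 45 = \frac{185355}{22}$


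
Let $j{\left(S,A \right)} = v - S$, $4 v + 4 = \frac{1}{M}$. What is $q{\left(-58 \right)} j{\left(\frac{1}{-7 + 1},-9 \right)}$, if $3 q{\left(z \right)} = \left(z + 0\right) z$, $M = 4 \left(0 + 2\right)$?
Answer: $- \frac{64757}{72} \approx -899.4$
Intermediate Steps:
$M = 8$ ($M = 4 \cdot 2 = 8$)
$q{\left(z \right)} = \frac{z^{2}}{3}$ ($q{\left(z \right)} = \frac{\left(z + 0\right) z}{3} = \frac{z z}{3} = \frac{z^{2}}{3}$)
$v = - \frac{31}{32}$ ($v = -1 + \frac{1}{4 \cdot 8} = -1 + \frac{1}{4} \cdot \frac{1}{8} = -1 + \frac{1}{32} = - \frac{31}{32} \approx -0.96875$)
$j{\left(S,A \right)} = - \frac{31}{32} - S$
$q{\left(-58 \right)} j{\left(\frac{1}{-7 + 1},-9 \right)} = \frac{\left(-58\right)^{2}}{3} \left(- \frac{31}{32} - \frac{1}{-7 + 1}\right) = \frac{1}{3} \cdot 3364 \left(- \frac{31}{32} - \frac{1}{-6}\right) = \frac{3364 \left(- \frac{31}{32} - - \frac{1}{6}\right)}{3} = \frac{3364 \left(- \frac{31}{32} + \frac{1}{6}\right)}{3} = \frac{3364}{3} \left(- \frac{77}{96}\right) = - \frac{64757}{72}$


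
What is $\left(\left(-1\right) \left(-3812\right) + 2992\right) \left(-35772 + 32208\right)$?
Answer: $-24249456$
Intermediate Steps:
$\left(\left(-1\right) \left(-3812\right) + 2992\right) \left(-35772 + 32208\right) = \left(3812 + 2992\right) \left(-3564\right) = 6804 \left(-3564\right) = -24249456$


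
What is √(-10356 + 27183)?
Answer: √16827 ≈ 129.72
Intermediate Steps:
√(-10356 + 27183) = √16827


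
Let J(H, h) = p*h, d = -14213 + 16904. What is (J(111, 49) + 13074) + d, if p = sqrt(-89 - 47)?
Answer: 15765 + 98*I*sqrt(34) ≈ 15765.0 + 571.43*I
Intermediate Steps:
p = 2*I*sqrt(34) (p = sqrt(-136) = 2*I*sqrt(34) ≈ 11.662*I)
d = 2691
J(H, h) = 2*I*h*sqrt(34) (J(H, h) = (2*I*sqrt(34))*h = 2*I*h*sqrt(34))
(J(111, 49) + 13074) + d = (2*I*49*sqrt(34) + 13074) + 2691 = (98*I*sqrt(34) + 13074) + 2691 = (13074 + 98*I*sqrt(34)) + 2691 = 15765 + 98*I*sqrt(34)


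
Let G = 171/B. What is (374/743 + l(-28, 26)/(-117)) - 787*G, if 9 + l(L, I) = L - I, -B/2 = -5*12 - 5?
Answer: -99890081/96590 ≈ -1034.2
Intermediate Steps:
B = 130 (B = -2*(-5*12 - 5) = -2*(-60 - 5) = -2*(-65) = 130)
l(L, I) = -9 + L - I (l(L, I) = -9 + (L - I) = -9 + L - I)
G = 171/130 ≈ 1.3154
(374/743 + l(-28, 26)/(-117)) - 787*G = (374/743 + (-9 - 28 - 1*26)/(-117)) - 787*171/130 = (374*(1/743) + (-9 - 28 - 26)*(-1/117)) - 134577/130 = (374/743 - 63*(-1/117)) - 134577/130 = (374/743 + 7/13) - 134577/130 = 10063/9659 - 134577/130 = -99890081/96590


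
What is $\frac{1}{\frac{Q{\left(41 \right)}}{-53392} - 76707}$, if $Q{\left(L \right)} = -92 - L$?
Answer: $- \frac{53392}{4095540011} \approx -1.3037 \cdot 10^{-5}$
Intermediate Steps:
$\frac{1}{\frac{Q{\left(41 \right)}}{-53392} - 76707} = \frac{1}{\frac{-92 - 41}{-53392} - 76707} = \frac{1}{\left(-92 - 41\right) \left(- \frac{1}{53392}\right) - 76707} = \frac{1}{\left(-133\right) \left(- \frac{1}{53392}\right) - 76707} = \frac{1}{\frac{133}{53392} - 76707} = \frac{1}{- \frac{4095540011}{53392}} = - \frac{53392}{4095540011}$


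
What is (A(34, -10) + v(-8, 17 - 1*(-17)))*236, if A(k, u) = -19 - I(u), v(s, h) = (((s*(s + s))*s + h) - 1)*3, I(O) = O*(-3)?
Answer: -713192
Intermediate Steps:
I(O) = -3*O
v(s, h) = -3 + 3*h + 6*s**3 (v(s, h) = (((s*(2*s))*s + h) - 1)*3 = (((2*s**2)*s + h) - 1)*3 = ((2*s**3 + h) - 1)*3 = ((h + 2*s**3) - 1)*3 = (-1 + h + 2*s**3)*3 = -3 + 3*h + 6*s**3)
A(k, u) = -19 + 3*u (A(k, u) = -19 - (-3)*u = -19 + 3*u)
(A(34, -10) + v(-8, 17 - 1*(-17)))*236 = ((-19 + 3*(-10)) + (-3 + 3*(17 - 1*(-17)) + 6*(-8)**3))*236 = ((-19 - 30) + (-3 + 3*(17 + 17) + 6*(-512)))*236 = (-49 + (-3 + 3*34 - 3072))*236 = (-49 + (-3 + 102 - 3072))*236 = (-49 - 2973)*236 = -3022*236 = -713192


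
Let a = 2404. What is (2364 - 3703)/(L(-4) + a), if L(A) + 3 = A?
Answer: -1339/2397 ≈ -0.55861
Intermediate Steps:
L(A) = -3 + A
(2364 - 3703)/(L(-4) + a) = (2364 - 3703)/((-3 - 4) + 2404) = -1339/(-7 + 2404) = -1339/2397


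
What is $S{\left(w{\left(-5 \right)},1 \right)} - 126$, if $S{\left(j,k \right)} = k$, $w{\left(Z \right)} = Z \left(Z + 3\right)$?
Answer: $-125$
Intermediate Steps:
$w{\left(Z \right)} = Z \left(3 + Z\right)$
$S{\left(w{\left(-5 \right)},1 \right)} - 126 = 1 - 126 = -125$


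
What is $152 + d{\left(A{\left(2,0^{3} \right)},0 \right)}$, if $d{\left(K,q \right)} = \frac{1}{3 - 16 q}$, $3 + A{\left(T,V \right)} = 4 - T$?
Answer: $\frac{457}{3} \approx 152.33$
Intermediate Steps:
$A{\left(T,V \right)} = 1 - T$ ($A{\left(T,V \right)} = -3 - \left(-4 + T\right) = 1 - T$)
$152 + d{\left(A{\left(2,0^{3} \right)},0 \right)} = 152 - \frac{1}{-3 + 16 \cdot 0} = 152 - \frac{1}{-3 + 0} = 152 - \frac{1}{-3} = 152 - - \frac{1}{3} = 152 + \frac{1}{3} = \frac{457}{3}$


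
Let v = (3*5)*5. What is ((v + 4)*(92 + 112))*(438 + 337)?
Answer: 12489900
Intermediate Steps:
v = 75 (v = 15*5 = 75)
((v + 4)*(92 + 112))*(438 + 337) = ((75 + 4)*(92 + 112))*(438 + 337) = (79*204)*775 = 16116*775 = 12489900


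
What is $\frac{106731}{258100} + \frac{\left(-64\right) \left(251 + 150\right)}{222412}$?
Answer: $\frac{4278594193}{14351134300} \approx 0.29814$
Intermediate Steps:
$\frac{106731}{258100} + \frac{\left(-64\right) \left(251 + 150\right)}{222412} = 106731 \cdot \frac{1}{258100} + \left(-64\right) 401 \cdot \frac{1}{222412} = \frac{106731}{258100} - \frac{6416}{55603} = \frac{4278594193}{14351134300}$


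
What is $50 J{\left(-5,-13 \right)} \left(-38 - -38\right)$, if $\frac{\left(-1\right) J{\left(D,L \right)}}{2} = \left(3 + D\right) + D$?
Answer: $0$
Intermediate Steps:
$J{\left(D,L \right)} = -6 - 4 D$ ($J{\left(D,L \right)} = - 2 \left(\left(3 + D\right) + D\right) = - 2 \left(3 + 2 D\right) = -6 - 4 D$)
$50 J{\left(-5,-13 \right)} \left(-38 - -38\right) = 50 \left(-6 - -20\right) \left(-38 - -38\right) = 50 \left(-6 + 20\right) \left(-38 + 38\right) = 50 \cdot 14 \cdot 0 = 50 \cdot 0 = 0$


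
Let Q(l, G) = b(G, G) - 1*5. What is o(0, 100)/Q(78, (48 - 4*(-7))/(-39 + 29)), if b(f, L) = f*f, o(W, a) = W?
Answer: 0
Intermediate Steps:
b(f, L) = f**2
Q(l, G) = -5 + G**2 (Q(l, G) = G**2 - 1*5 = G**2 - 5 = -5 + G**2)
o(0, 100)/Q(78, (48 - 4*(-7))/(-39 + 29)) = 0/(-5 + ((48 - 4*(-7))/(-39 + 29))**2) = 0/(-5 + ((48 + 28)/(-10))**2) = 0/(-5 + (76*(-1/10))**2) = 0/(-5 + (-38/5)**2) = 0/(-5 + 1444/25) = 0/(1319/25) = 0*(25/1319) = 0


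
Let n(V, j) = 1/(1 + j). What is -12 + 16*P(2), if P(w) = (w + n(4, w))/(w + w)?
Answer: -8/3 ≈ -2.6667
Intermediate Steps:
P(w) = (w + 1/(1 + w))/(2*w) (P(w) = (w + 1/(1 + w))/(w + w) = (w + 1/(1 + w))/((2*w)) = (w + 1/(1 + w))*(1/(2*w)) = (w + 1/(1 + w))/(2*w))
-12 + 16*P(2) = -12 + 16*((½)*(1 + 2*(1 + 2))/(2*(1 + 2))) = -12 + 16*((½)*(½)*(1 + 2*3)/3) = -12 + 16*((½)*(½)*(⅓)*(1 + 6)) = -12 + 16*((½)*(½)*(⅓)*7) = -12 + 16*(7/12) = -12 + 28/3 = -8/3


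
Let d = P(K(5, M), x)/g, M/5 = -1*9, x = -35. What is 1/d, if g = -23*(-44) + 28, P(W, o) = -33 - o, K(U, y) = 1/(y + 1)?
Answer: 520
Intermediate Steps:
M = -45 (M = 5*(-1*9) = 5*(-9) = -45)
K(U, y) = 1/(1 + y)
g = 1040 (g = 1012 + 28 = 1040)
d = 1/520 (d = (-33 - 1*(-35))/1040 = (-33 + 35)*(1/1040) = 2*(1/1040) = 1/520 ≈ 0.0019231)
1/d = 1/(1/520) = 520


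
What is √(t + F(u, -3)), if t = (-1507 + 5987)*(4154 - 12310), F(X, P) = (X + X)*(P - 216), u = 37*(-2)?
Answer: 62*I*√9497 ≈ 6042.1*I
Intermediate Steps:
u = -74
F(X, P) = 2*X*(-216 + P) (F(X, P) = (2*X)*(-216 + P) = 2*X*(-216 + P))
t = -36538880 (t = 4480*(-8156) = -36538880)
√(t + F(u, -3)) = √(-36538880 + 2*(-74)*(-216 - 3)) = √(-36538880 + 2*(-74)*(-219)) = √(-36538880 + 32412) = √(-36506468) = 62*I*√9497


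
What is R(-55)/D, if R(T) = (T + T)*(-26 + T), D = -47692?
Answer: -4455/23846 ≈ -0.18682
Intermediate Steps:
R(T) = 2*T*(-26 + T) (R(T) = (2*T)*(-26 + T) = 2*T*(-26 + T))
R(-55)/D = (2*(-55)*(-26 - 55))/(-47692) = (2*(-55)*(-81))*(-1/47692) = 8910*(-1/47692) = -4455/23846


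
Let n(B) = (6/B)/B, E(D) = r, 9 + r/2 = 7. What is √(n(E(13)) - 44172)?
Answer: I*√706746/4 ≈ 210.17*I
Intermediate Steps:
r = -4 (r = -18 + 2*7 = -18 + 14 = -4)
E(D) = -4
n(B) = 6/B²
√(n(E(13)) - 44172) = √(6/(-4)² - 44172) = √(6*(1/16) - 44172) = √(3/8 - 44172) = √(-353373/8) = I*√706746/4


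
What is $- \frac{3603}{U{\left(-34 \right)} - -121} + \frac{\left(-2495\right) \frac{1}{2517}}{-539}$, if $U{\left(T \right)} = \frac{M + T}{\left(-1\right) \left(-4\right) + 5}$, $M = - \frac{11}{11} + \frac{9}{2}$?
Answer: $- \frac{87979740287}{2872055571} \approx -30.633$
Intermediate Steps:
$M = \frac{7}{2}$ ($M = \left(-11\right) \frac{1}{11} + 9 \cdot \frac{1}{2} = -1 + \frac{9}{2} = \frac{7}{2} \approx 3.5$)
$U{\left(T \right)} = \frac{7}{18} + \frac{T}{9}$ ($U{\left(T \right)} = \frac{\frac{7}{2} + T}{\left(-1\right) \left(-4\right) + 5} = \frac{\frac{7}{2} + T}{4 + 5} = \frac{\frac{7}{2} + T}{9} = \left(\frac{7}{2} + T\right) \frac{1}{9} = \frac{7}{18} + \frac{T}{9}$)
$- \frac{3603}{U{\left(-34 \right)} - -121} + \frac{\left(-2495\right) \frac{1}{2517}}{-539} = - \frac{3603}{\left(\frac{7}{18} + \frac{1}{9} \left(-34\right)\right) - -121} + \frac{\left(-2495\right) \frac{1}{2517}}{-539} = - \frac{3603}{\left(\frac{7}{18} - \frac{34}{9}\right) + 121} + \left(-2495\right) \frac{1}{2517} \left(- \frac{1}{539}\right) = - \frac{3603}{- \frac{61}{18} + 121} - - \frac{2495}{1356663} = - \frac{3603}{\frac{2117}{18}} + \frac{2495}{1356663} = \left(-3603\right) \frac{18}{2117} + \frac{2495}{1356663} = - \frac{64854}{2117} + \frac{2495}{1356663} = - \frac{87979740287}{2872055571}$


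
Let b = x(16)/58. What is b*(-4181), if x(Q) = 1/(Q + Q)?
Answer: -4181/1856 ≈ -2.2527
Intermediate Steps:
x(Q) = 1/(2*Q)
b = 1/1856 (b = ((1/2)/16)/58 = ((1/2)*(1/16))*(1/58) = (1/32)*(1/58) = 1/1856 ≈ 0.00053879)
b*(-4181) = (1/1856)*(-4181) = -4181/1856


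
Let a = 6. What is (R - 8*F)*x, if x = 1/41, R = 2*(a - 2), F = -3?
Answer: 32/41 ≈ 0.78049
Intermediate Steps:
R = 8 (R = 2*(6 - 2) = 2*4 = 8)
x = 1/41 ≈ 0.024390
(R - 8*F)*x = (8 - 8*(-3))*(1/41) = (8 + 24)*(1/41) = 32*(1/41) = 32/41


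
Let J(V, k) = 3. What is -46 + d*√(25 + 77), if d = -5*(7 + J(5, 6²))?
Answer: -46 - 50*√102 ≈ -550.98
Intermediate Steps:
d = -50 (d = -5*(7 + 3) = -5*10 = -50)
-46 + d*√(25 + 77) = -46 - 50*√(25 + 77) = -46 - 50*√102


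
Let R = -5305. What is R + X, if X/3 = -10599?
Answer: -37102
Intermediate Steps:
X = -31797 (X = 3*(-10599) = -31797)
R + X = -5305 - 31797 = -37102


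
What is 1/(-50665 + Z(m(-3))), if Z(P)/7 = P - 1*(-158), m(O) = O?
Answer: -1/49580 ≈ -2.0169e-5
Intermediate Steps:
Z(P) = 1106 + 7*P (Z(P) = 7*(P - 1*(-158)) = 7*(P + 158) = 7*(158 + P) = 1106 + 7*P)
1/(-50665 + Z(m(-3))) = 1/(-50665 + (1106 + 7*(-3))) = 1/(-50665 + (1106 - 21)) = 1/(-50665 + 1085) = 1/(-49580) = -1/49580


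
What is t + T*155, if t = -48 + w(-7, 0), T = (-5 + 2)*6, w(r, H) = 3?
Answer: -2835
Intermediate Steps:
T = -18 (T = -3*6 = -18)
t = -45 (t = -48 + 3 = -45)
t + T*155 = -45 - 18*155 = -45 - 2790 = -2835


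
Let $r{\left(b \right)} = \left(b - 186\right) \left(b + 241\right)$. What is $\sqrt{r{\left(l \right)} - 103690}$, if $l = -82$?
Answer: $i \sqrt{146302} \approx 382.49 i$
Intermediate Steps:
$r{\left(b \right)} = \left(-186 + b\right) \left(241 + b\right)$
$\sqrt{r{\left(l \right)} - 103690} = \sqrt{\left(-44826 + \left(-82\right)^{2} + 55 \left(-82\right)\right) - 103690} = \sqrt{\left(-44826 + 6724 - 4510\right) - 103690} = \sqrt{-42612 - 103690} = \sqrt{-146302} = i \sqrt{146302}$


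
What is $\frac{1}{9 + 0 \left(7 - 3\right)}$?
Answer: $\frac{1}{9} \approx 0.11111$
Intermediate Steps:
$\frac{1}{9 + 0 \left(7 - 3\right)} = \frac{1}{9 + 0 \cdot 4} = \frac{1}{9 + 0} = \frac{1}{9}$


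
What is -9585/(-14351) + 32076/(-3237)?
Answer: -143098677/15484729 ≈ -9.2413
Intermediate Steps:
-9585/(-14351) + 32076/(-3237) = -9585*(-1/14351) + 32076*(-1/3237) = 9585/14351 - 10692/1079 = -143098677/15484729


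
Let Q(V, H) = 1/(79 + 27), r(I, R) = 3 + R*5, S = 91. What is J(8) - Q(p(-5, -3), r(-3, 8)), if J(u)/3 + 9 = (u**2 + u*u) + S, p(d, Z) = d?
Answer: 66779/106 ≈ 629.99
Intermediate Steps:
r(I, R) = 3 + 5*R
Q(V, H) = 1/106
J(u) = 246 + 6*u**2 (J(u) = -27 + 3*((u**2 + u*u) + 91) = -27 + 3*((u**2 + u**2) + 91) = -27 + 3*(2*u**2 + 91) = -27 + 3*(91 + 2*u**2) = -27 + (273 + 6*u**2) = 246 + 6*u**2)
J(8) - Q(p(-5, -3), r(-3, 8)) = (246 + 6*8**2) - 1*1/106 = (246 + 6*64) - 1/106 = (246 + 384) - 1/106 = 630 - 1/106 = 66779/106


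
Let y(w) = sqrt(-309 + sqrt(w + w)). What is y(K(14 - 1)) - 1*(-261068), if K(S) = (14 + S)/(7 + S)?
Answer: 261068 + sqrt(-30900 + 30*sqrt(30))/10 ≈ 2.6107e+5 + 17.532*I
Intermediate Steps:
K(S) = (14 + S)/(7 + S)
y(w) = sqrt(-309 + sqrt(2)*sqrt(w)) (y(w) = sqrt(-309 + sqrt(2*w)) = sqrt(-309 + sqrt(2)*sqrt(w)))
y(K(14 - 1)) - 1*(-261068) = sqrt(-309 + sqrt(2)*sqrt((14 + (14 - 1))/(7 + (14 - 1)))) - 1*(-261068) = sqrt(-309 + sqrt(2)*sqrt((14 + 13)/(7 + 13))) + 261068 = sqrt(-309 + sqrt(2)*sqrt(27/20)) + 261068 = sqrt(-309 + sqrt(2)*(3*sqrt(15)/10)) + 261068 = sqrt(-309 + 3*sqrt(30)/10) + 261068 = 261068 + sqrt(-309 + 3*sqrt(30)/10)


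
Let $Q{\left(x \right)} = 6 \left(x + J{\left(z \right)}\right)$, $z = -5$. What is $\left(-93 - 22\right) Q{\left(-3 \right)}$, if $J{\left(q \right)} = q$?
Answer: $5520$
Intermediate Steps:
$Q{\left(x \right)} = -30 + 6 x$ ($Q{\left(x \right)} = 6 \left(x - 5\right) = 6 \left(-5 + x\right) = -30 + 6 x$)
$\left(-93 - 22\right) Q{\left(-3 \right)} = \left(-93 - 22\right) \left(-30 + 6 \left(-3\right)\right) = \left(-93 - 22\right) \left(-30 - 18\right) = \left(-115\right) \left(-48\right) = 5520$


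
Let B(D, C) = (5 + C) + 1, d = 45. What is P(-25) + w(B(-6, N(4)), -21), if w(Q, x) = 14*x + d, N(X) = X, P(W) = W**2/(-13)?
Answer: -3862/13 ≈ -297.08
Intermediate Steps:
P(W) = -W**2/13
B(D, C) = 6 + C
w(Q, x) = 45 + 14*x (w(Q, x) = 14*x + 45 = 45 + 14*x)
P(-25) + w(B(-6, N(4)), -21) = -1/13*(-25)**2 + (45 + 14*(-21)) = -1/13*625 + (45 - 294) = -625/13 - 249 = -3862/13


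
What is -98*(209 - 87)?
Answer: -11956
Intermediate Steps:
-98*(209 - 87) = -98*122 = -11956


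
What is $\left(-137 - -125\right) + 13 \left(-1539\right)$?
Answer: $-20019$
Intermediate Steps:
$\left(-137 - -125\right) + 13 \left(-1539\right) = \left(-137 + 125\right) - 20007 = -12 - 20007 = -20019$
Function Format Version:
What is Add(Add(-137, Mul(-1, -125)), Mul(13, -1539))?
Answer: -20019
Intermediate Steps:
Add(Add(-137, Mul(-1, -125)), Mul(13, -1539)) = Add(Add(-137, 125), -20007) = Add(-12, -20007) = -20019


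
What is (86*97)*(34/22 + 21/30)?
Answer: 1030237/55 ≈ 18732.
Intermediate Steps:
(86*97)*(34/22 + 21/30) = 8342*(34*(1/22) + 21*(1/30)) = 8342*(17/11 + 7/10) = 8342*(247/110) = 1030237/55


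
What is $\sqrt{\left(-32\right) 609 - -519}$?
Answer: $i \sqrt{18969} \approx 137.73 i$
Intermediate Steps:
$\sqrt{\left(-32\right) 609 - -519} = \sqrt{-19488 + \left(-31 + 550\right)} = \sqrt{-19488 + 519} = \sqrt{-18969} = i \sqrt{18969}$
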